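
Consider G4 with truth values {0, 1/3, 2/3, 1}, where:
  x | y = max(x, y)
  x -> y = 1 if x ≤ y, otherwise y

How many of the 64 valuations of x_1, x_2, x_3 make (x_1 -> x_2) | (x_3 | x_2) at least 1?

46

value 1: 46 assignments (counts)
value 2/3: 8 assignments
value 1/3: 7 assignments
value 0: 3 assignments
So 46 of the 64 assignments meet the threshold.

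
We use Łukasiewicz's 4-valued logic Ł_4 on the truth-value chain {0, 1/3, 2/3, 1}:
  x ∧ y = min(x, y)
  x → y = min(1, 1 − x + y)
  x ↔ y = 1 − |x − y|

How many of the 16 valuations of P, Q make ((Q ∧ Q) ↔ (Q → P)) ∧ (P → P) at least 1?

2

P = 0, Q = 0 ↦ 0  <
P = 0, Q = 1/3 ↦ 2/3  <
P = 0, Q = 2/3 ↦ 2/3  <
P = 0, Q = 1 ↦ 0  <
P = 1/3, Q = 0 ↦ 0  <
P = 1/3, Q = 1/3 ↦ 1/3  <
P = 1/3, Q = 2/3 ↦ 1  ≥
P = 1/3, Q = 1 ↦ 1/3  <
P = 2/3, Q = 0 ↦ 0  <
P = 2/3, Q = 1/3 ↦ 1/3  <
P = 2/3, Q = 2/3 ↦ 2/3  <
P = 2/3, Q = 1 ↦ 2/3  <
P = 1, Q = 0 ↦ 0  <
P = 1, Q = 1/3 ↦ 1/3  <
P = 1, Q = 2/3 ↦ 2/3  <
P = 1, Q = 1 ↦ 1  ≥
So 2 of the 16 assignments meet the threshold.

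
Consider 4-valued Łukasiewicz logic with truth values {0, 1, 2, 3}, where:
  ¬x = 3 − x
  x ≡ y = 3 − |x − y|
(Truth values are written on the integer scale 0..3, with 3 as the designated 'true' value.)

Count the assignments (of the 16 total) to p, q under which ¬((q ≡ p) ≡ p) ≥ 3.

2

p = 0, q = 0 ↦ 3  ≥
p = 0, q = 1 ↦ 2  <
p = 0, q = 2 ↦ 1  <
p = 0, q = 3 ↦ 0  <
p = 1, q = 0 ↦ 1  <
p = 1, q = 1 ↦ 2  <
p = 1, q = 2 ↦ 1  <
p = 1, q = 3 ↦ 0  <
p = 2, q = 0 ↦ 1  <
p = 2, q = 1 ↦ 0  <
p = 2, q = 2 ↦ 1  <
p = 2, q = 3 ↦ 0  <
p = 3, q = 0 ↦ 3  ≥
p = 3, q = 1 ↦ 2  <
p = 3, q = 2 ↦ 1  <
p = 3, q = 3 ↦ 0  <
So 2 of the 16 assignments meet the threshold.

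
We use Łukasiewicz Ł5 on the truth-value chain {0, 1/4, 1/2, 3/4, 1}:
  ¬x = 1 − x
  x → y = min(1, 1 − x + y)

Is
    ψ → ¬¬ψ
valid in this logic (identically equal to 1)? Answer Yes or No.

ψ = 0 ↦ 1
ψ = 1/4 ↦ 1
ψ = 1/2 ↦ 1
ψ = 3/4 ↦ 1
ψ = 1 ↦ 1
Every assignment gives a value ≥ 1.

Yes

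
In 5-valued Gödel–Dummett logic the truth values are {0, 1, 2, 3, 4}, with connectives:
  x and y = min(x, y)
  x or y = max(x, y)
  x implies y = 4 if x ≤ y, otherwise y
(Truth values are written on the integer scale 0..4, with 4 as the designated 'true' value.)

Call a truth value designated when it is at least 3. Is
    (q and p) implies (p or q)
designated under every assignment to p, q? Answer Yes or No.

Yes

At p = 0, q = 1, for instance:
q and p = 1 and 0 = 0
p or q = 0 or 1 = 1
(q and p) implies (p or q) = 0 implies 1 = 4
and checking the remaining 24 assignments likewise gives ≥ 3 in every case.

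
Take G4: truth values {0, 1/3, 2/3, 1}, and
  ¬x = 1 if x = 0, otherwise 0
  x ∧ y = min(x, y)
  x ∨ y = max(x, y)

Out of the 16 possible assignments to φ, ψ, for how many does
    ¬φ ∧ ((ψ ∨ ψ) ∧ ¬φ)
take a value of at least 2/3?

φ = 0, ψ = 0 ↦ 0  <
φ = 0, ψ = 1/3 ↦ 1/3  <
φ = 0, ψ = 2/3 ↦ 2/3  ≥
φ = 0, ψ = 1 ↦ 1  ≥
φ = 1/3, ψ = 0 ↦ 0  <
φ = 1/3, ψ = 1/3 ↦ 0  <
φ = 1/3, ψ = 2/3 ↦ 0  <
φ = 1/3, ψ = 1 ↦ 0  <
φ = 2/3, ψ = 0 ↦ 0  <
φ = 2/3, ψ = 1/3 ↦ 0  <
φ = 2/3, ψ = 2/3 ↦ 0  <
φ = 2/3, ψ = 1 ↦ 0  <
φ = 1, ψ = 0 ↦ 0  <
φ = 1, ψ = 1/3 ↦ 0  <
φ = 1, ψ = 2/3 ↦ 0  <
φ = 1, ψ = 1 ↦ 0  <
So 2 of the 16 assignments meet the threshold.

2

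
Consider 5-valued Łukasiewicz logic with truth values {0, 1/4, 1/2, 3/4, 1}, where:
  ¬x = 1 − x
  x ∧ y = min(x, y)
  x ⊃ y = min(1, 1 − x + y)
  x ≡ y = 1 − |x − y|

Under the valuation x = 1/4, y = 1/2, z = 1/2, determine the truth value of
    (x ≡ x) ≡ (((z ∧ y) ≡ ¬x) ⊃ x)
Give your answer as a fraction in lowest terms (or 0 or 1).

1/2

x ≡ x = 1/4 ≡ 1/4 = 1
z ∧ y = 1/2 ∧ 1/2 = 1/2
¬x = ¬1/4 = 3/4
(z ∧ y) ≡ ¬x = 1/2 ≡ 3/4 = 3/4
((z ∧ y) ≡ ¬x) ⊃ x = 3/4 ⊃ 1/4 = 1/2
(x ≡ x) ≡ (((z ∧ y) ≡ ¬x) ⊃ x) = 1 ≡ 1/2 = 1/2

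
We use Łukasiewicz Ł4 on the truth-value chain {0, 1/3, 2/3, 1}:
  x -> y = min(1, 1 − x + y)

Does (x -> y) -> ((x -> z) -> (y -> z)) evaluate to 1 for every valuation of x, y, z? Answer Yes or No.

No

Counterexample: take x = 0, y = 1/3, z = 0.
x -> y = 0 -> 1/3 = 1
x -> z = 0 -> 0 = 1
y -> z = 1/3 -> 0 = 2/3
(x -> z) -> (y -> z) = 1 -> 2/3 = 2/3
(x -> y) -> ((x -> z) -> (y -> z)) = 1 -> 2/3 = 2/3
This gives 2/3 ≠ 1.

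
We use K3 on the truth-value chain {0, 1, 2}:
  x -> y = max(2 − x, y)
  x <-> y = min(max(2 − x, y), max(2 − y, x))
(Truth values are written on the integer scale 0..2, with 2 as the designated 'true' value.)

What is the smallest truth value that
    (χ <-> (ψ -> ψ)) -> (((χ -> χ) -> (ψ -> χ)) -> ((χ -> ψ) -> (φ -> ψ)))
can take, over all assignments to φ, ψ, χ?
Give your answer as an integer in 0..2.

1

Take φ = 1, ψ = 0, χ = 1:
ψ -> ψ = 0 -> 0 = 2
χ <-> (ψ -> ψ) = 1 <-> 2 = 1
χ -> χ = 1 -> 1 = 1
ψ -> χ = 0 -> 1 = 2
(χ -> χ) -> (ψ -> χ) = 1 -> 2 = 2
χ -> ψ = 1 -> 0 = 1
φ -> ψ = 1 -> 0 = 1
(χ -> ψ) -> (φ -> ψ) = 1 -> 1 = 1
((χ -> χ) -> (ψ -> χ)) -> ((χ -> ψ) -> (φ -> ψ)) = 2 -> 1 = 1
(χ <-> (ψ -> ψ)) -> (((χ -> χ) -> (ψ -> χ)) -> ((χ -> ψ) -> (φ -> ψ))) = 1 -> 1 = 1
No assignment yields a value below 1, so this is the minimum.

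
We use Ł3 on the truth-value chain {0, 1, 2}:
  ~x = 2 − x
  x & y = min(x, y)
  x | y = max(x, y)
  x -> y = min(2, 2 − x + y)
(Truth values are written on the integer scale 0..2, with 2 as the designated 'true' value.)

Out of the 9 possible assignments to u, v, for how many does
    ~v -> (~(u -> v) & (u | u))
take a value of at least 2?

5

u = 0, v = 0 ↦ 0  <
u = 0, v = 1 ↦ 1  <
u = 0, v = 2 ↦ 2  ≥
u = 1, v = 0 ↦ 1  <
u = 1, v = 1 ↦ 1  <
u = 1, v = 2 ↦ 2  ≥
u = 2, v = 0 ↦ 2  ≥
u = 2, v = 1 ↦ 2  ≥
u = 2, v = 2 ↦ 2  ≥
So 5 of the 9 assignments meet the threshold.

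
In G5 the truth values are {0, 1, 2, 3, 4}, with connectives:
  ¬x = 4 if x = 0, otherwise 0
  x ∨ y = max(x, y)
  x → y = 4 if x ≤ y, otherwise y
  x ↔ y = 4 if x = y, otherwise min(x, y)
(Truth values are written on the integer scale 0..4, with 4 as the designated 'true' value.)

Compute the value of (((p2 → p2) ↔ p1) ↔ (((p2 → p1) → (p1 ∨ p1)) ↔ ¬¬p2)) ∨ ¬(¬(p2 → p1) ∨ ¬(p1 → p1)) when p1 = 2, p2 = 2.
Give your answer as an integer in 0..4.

4

p2 → p2 = 2 → 2 = 4
(p2 → p2) ↔ p1 = 4 ↔ 2 = 2
p2 → p1 = 2 → 2 = 4
p1 ∨ p1 = 2 ∨ 2 = 2
(p2 → p1) → (p1 ∨ p1) = 4 → 2 = 2
¬p2 = ¬2 = 0
¬¬p2 = ¬0 = 4
((p2 → p1) → (p1 ∨ p1)) ↔ ¬¬p2 = 2 ↔ 4 = 2
((p2 → p2) ↔ p1) ↔ (((p2 → p1) → (p1 ∨ p1)) ↔ ¬¬p2) = 2 ↔ 2 = 4
p2 → p1 = 2 → 2 = 4
¬(p2 → p1) = ¬4 = 0
p1 → p1 = 2 → 2 = 4
¬(p1 → p1) = ¬4 = 0
¬(p2 → p1) ∨ ¬(p1 → p1) = 0 ∨ 0 = 0
¬(¬(p2 → p1) ∨ ¬(p1 → p1)) = ¬0 = 4
(((p2 → p2) ↔ p1) ↔ (((p2 → p1) → (p1 ∨ p1)) ↔ ¬¬p2)) ∨ ¬(¬(p2 → p1) ∨ ¬(p1 → p1)) = 4 ∨ 4 = 4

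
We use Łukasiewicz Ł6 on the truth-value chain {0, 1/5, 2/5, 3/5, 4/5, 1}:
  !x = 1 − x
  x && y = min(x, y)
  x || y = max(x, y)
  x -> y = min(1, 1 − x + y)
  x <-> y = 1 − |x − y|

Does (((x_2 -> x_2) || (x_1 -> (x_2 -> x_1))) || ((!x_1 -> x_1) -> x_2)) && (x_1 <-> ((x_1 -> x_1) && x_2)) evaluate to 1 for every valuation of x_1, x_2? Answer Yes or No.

Counterexample: take x_1 = 0, x_2 = 1/5.
x_2 -> x_2 = 1/5 -> 1/5 = 1
x_2 -> x_1 = 1/5 -> 0 = 4/5
x_1 -> (x_2 -> x_1) = 0 -> 4/5 = 1
(x_2 -> x_2) || (x_1 -> (x_2 -> x_1)) = 1 || 1 = 1
!x_1 = !0 = 1
!x_1 -> x_1 = 1 -> 0 = 0
(!x_1 -> x_1) -> x_2 = 0 -> 1/5 = 1
((x_2 -> x_2) || (x_1 -> (x_2 -> x_1))) || ((!x_1 -> x_1) -> x_2) = 1 || 1 = 1
x_1 -> x_1 = 0 -> 0 = 1
(x_1 -> x_1) && x_2 = 1 && 1/5 = 1/5
x_1 <-> ((x_1 -> x_1) && x_2) = 0 <-> 1/5 = 4/5
(((x_2 -> x_2) || (x_1 -> (x_2 -> x_1))) || ((!x_1 -> x_1) -> x_2)) && (x_1 <-> ((x_1 -> x_1) && x_2)) = 1 && 4/5 = 4/5
This gives 4/5 ≠ 1.

No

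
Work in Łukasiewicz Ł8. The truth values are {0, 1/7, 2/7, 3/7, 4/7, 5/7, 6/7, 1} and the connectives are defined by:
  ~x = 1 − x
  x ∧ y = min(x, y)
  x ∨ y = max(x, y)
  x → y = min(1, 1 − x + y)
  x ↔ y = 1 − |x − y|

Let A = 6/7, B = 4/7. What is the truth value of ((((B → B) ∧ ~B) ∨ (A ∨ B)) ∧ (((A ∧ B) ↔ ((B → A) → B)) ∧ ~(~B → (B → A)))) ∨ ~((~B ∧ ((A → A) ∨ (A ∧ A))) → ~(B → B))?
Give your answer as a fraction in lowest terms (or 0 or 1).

B → B = 4/7 → 4/7 = 1
~B = ~4/7 = 3/7
(B → B) ∧ ~B = 1 ∧ 3/7 = 3/7
A ∨ B = 6/7 ∨ 4/7 = 6/7
((B → B) ∧ ~B) ∨ (A ∨ B) = 3/7 ∨ 6/7 = 6/7
A ∧ B = 6/7 ∧ 4/7 = 4/7
B → A = 4/7 → 6/7 = 1
(B → A) → B = 1 → 4/7 = 4/7
(A ∧ B) ↔ ((B → A) → B) = 4/7 ↔ 4/7 = 1
~B = ~4/7 = 3/7
B → A = 4/7 → 6/7 = 1
~B → (B → A) = 3/7 → 1 = 1
~(~B → (B → A)) = ~1 = 0
((A ∧ B) ↔ ((B → A) → B)) ∧ ~(~B → (B → A)) = 1 ∧ 0 = 0
(((B → B) ∧ ~B) ∨ (A ∨ B)) ∧ (((A ∧ B) ↔ ((B → A) → B)) ∧ ~(~B → (B → A))) = 6/7 ∧ 0 = 0
~B = ~4/7 = 3/7
A → A = 6/7 → 6/7 = 1
A ∧ A = 6/7 ∧ 6/7 = 6/7
(A → A) ∨ (A ∧ A) = 1 ∨ 6/7 = 1
~B ∧ ((A → A) ∨ (A ∧ A)) = 3/7 ∧ 1 = 3/7
B → B = 4/7 → 4/7 = 1
~(B → B) = ~1 = 0
(~B ∧ ((A → A) ∨ (A ∧ A))) → ~(B → B) = 3/7 → 0 = 4/7
~((~B ∧ ((A → A) ∨ (A ∧ A))) → ~(B → B)) = ~4/7 = 3/7
((((B → B) ∧ ~B) ∨ (A ∨ B)) ∧ (((A ∧ B) ↔ ((B → A) → B)) ∧ ~(~B → (B → A)))) ∨ ~((~B ∧ ((A → A) ∨ (A ∧ A))) → ~(B → B)) = 0 ∨ 3/7 = 3/7

3/7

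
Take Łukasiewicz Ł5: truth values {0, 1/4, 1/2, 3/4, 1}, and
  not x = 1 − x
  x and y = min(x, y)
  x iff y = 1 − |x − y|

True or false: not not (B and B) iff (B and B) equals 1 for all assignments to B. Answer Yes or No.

B = 0 ↦ 1
B = 1/4 ↦ 1
B = 1/2 ↦ 1
B = 3/4 ↦ 1
B = 1 ↦ 1
Every assignment gives a value ≥ 1.

Yes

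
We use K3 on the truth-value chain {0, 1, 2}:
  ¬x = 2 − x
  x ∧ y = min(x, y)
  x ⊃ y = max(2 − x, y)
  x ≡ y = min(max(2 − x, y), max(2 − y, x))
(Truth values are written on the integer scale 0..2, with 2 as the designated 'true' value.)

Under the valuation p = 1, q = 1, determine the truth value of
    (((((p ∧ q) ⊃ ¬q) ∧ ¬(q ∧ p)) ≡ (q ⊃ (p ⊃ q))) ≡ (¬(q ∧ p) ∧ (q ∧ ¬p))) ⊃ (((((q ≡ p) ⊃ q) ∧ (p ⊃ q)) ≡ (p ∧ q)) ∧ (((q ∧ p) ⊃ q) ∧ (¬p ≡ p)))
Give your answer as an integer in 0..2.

p ∧ q = 1 ∧ 1 = 1
¬q = ¬1 = 1
(p ∧ q) ⊃ ¬q = 1 ⊃ 1 = 1
q ∧ p = 1 ∧ 1 = 1
¬(q ∧ p) = ¬1 = 1
((p ∧ q) ⊃ ¬q) ∧ ¬(q ∧ p) = 1 ∧ 1 = 1
p ⊃ q = 1 ⊃ 1 = 1
q ⊃ (p ⊃ q) = 1 ⊃ 1 = 1
(((p ∧ q) ⊃ ¬q) ∧ ¬(q ∧ p)) ≡ (q ⊃ (p ⊃ q)) = 1 ≡ 1 = 1
q ∧ p = 1 ∧ 1 = 1
¬(q ∧ p) = ¬1 = 1
¬p = ¬1 = 1
q ∧ ¬p = 1 ∧ 1 = 1
¬(q ∧ p) ∧ (q ∧ ¬p) = 1 ∧ 1 = 1
((((p ∧ q) ⊃ ¬q) ∧ ¬(q ∧ p)) ≡ (q ⊃ (p ⊃ q))) ≡ (¬(q ∧ p) ∧ (q ∧ ¬p)) = 1 ≡ 1 = 1
q ≡ p = 1 ≡ 1 = 1
(q ≡ p) ⊃ q = 1 ⊃ 1 = 1
p ⊃ q = 1 ⊃ 1 = 1
((q ≡ p) ⊃ q) ∧ (p ⊃ q) = 1 ∧ 1 = 1
p ∧ q = 1 ∧ 1 = 1
(((q ≡ p) ⊃ q) ∧ (p ⊃ q)) ≡ (p ∧ q) = 1 ≡ 1 = 1
q ∧ p = 1 ∧ 1 = 1
(q ∧ p) ⊃ q = 1 ⊃ 1 = 1
¬p = ¬1 = 1
¬p ≡ p = 1 ≡ 1 = 1
((q ∧ p) ⊃ q) ∧ (¬p ≡ p) = 1 ∧ 1 = 1
((((q ≡ p) ⊃ q) ∧ (p ⊃ q)) ≡ (p ∧ q)) ∧ (((q ∧ p) ⊃ q) ∧ (¬p ≡ p)) = 1 ∧ 1 = 1
(((((p ∧ q) ⊃ ¬q) ∧ ¬(q ∧ p)) ≡ (q ⊃ (p ⊃ q))) ≡ (¬(q ∧ p) ∧ (q ∧ ¬p))) ⊃ (((((q ≡ p) ⊃ q) ∧ (p ⊃ q)) ≡ (p ∧ q)) ∧ (((q ∧ p) ⊃ q) ∧ (¬p ≡ p))) = 1 ⊃ 1 = 1

1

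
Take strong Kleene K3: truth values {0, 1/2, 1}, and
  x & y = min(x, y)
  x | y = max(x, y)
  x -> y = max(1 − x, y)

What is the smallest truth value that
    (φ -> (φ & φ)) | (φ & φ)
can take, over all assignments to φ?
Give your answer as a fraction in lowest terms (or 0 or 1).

Take φ = 1/2:
φ & φ = 1/2 & 1/2 = 1/2
φ -> (φ & φ) = 1/2 -> 1/2 = 1/2
φ & φ = 1/2 & 1/2 = 1/2
(φ -> (φ & φ)) | (φ & φ) = 1/2 | 1/2 = 1/2
No assignment yields a value below 1/2, so this is the minimum.

1/2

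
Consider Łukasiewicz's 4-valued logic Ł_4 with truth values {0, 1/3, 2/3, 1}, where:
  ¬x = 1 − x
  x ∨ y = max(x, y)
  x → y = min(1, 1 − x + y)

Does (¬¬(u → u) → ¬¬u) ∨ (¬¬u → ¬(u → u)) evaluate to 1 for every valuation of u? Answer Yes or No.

Counterexample: take u = 1/3.
u → u = 1/3 → 1/3 = 1
¬(u → u) = ¬1 = 0
¬¬(u → u) = ¬0 = 1
¬u = ¬1/3 = 2/3
¬¬u = ¬2/3 = 1/3
¬¬(u → u) → ¬¬u = 1 → 1/3 = 1/3
¬u = ¬1/3 = 2/3
¬¬u = ¬2/3 = 1/3
u → u = 1/3 → 1/3 = 1
¬(u → u) = ¬1 = 0
¬¬u → ¬(u → u) = 1/3 → 0 = 2/3
(¬¬(u → u) → ¬¬u) ∨ (¬¬u → ¬(u → u)) = 1/3 ∨ 2/3 = 2/3
This gives 2/3 ≠ 1.

No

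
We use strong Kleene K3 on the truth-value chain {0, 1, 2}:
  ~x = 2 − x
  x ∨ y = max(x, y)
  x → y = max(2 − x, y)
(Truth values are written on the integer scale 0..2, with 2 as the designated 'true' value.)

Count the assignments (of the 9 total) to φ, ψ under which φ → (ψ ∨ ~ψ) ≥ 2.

7

φ = 0, ψ = 0 ↦ 2  ≥
φ = 0, ψ = 1 ↦ 2  ≥
φ = 0, ψ = 2 ↦ 2  ≥
φ = 1, ψ = 0 ↦ 2  ≥
φ = 1, ψ = 1 ↦ 1  <
φ = 1, ψ = 2 ↦ 2  ≥
φ = 2, ψ = 0 ↦ 2  ≥
φ = 2, ψ = 1 ↦ 1  <
φ = 2, ψ = 2 ↦ 2  ≥
So 7 of the 9 assignments meet the threshold.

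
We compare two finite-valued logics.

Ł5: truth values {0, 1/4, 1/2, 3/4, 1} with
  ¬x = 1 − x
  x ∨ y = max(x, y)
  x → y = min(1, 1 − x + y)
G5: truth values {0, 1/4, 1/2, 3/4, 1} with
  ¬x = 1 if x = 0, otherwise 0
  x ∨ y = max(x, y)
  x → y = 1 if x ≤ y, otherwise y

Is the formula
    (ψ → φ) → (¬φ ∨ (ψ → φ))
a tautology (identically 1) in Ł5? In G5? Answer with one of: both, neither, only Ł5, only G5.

In Ł5: every assignment gives 1 — tautology.
In G5: every assignment gives 1 — tautology.

both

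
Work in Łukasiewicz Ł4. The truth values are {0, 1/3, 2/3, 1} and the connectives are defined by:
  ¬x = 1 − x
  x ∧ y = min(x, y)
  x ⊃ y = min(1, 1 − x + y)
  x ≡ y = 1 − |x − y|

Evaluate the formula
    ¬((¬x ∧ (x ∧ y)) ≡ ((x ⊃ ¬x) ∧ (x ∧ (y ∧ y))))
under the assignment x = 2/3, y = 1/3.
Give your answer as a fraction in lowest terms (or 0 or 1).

¬x = ¬2/3 = 1/3
x ∧ y = 2/3 ∧ 1/3 = 1/3
¬x ∧ (x ∧ y) = 1/3 ∧ 1/3 = 1/3
¬x = ¬2/3 = 1/3
x ⊃ ¬x = 2/3 ⊃ 1/3 = 2/3
y ∧ y = 1/3 ∧ 1/3 = 1/3
x ∧ (y ∧ y) = 2/3 ∧ 1/3 = 1/3
(x ⊃ ¬x) ∧ (x ∧ (y ∧ y)) = 2/3 ∧ 1/3 = 1/3
(¬x ∧ (x ∧ y)) ≡ ((x ⊃ ¬x) ∧ (x ∧ (y ∧ y))) = 1/3 ≡ 1/3 = 1
¬((¬x ∧ (x ∧ y)) ≡ ((x ⊃ ¬x) ∧ (x ∧ (y ∧ y)))) = ¬1 = 0

0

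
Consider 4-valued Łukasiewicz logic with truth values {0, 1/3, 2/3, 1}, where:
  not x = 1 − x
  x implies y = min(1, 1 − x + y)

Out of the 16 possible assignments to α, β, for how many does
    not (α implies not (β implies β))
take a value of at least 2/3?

α = 0, β = 0 ↦ 0  <
α = 0, β = 1/3 ↦ 0  <
α = 0, β = 2/3 ↦ 0  <
α = 0, β = 1 ↦ 0  <
α = 1/3, β = 0 ↦ 1/3  <
α = 1/3, β = 1/3 ↦ 1/3  <
α = 1/3, β = 2/3 ↦ 1/3  <
α = 1/3, β = 1 ↦ 1/3  <
α = 2/3, β = 0 ↦ 2/3  ≥
α = 2/3, β = 1/3 ↦ 2/3  ≥
α = 2/3, β = 2/3 ↦ 2/3  ≥
α = 2/3, β = 1 ↦ 2/3  ≥
α = 1, β = 0 ↦ 1  ≥
α = 1, β = 1/3 ↦ 1  ≥
α = 1, β = 2/3 ↦ 1  ≥
α = 1, β = 1 ↦ 1  ≥
So 8 of the 16 assignments meet the threshold.

8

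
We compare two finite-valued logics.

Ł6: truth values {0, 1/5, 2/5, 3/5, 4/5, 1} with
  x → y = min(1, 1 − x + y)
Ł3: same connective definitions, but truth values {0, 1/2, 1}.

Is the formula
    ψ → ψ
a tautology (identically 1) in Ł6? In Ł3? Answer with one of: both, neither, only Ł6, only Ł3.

both

In Ł6: every assignment gives 1 — tautology.
In Ł3: every assignment gives 1 — tautology.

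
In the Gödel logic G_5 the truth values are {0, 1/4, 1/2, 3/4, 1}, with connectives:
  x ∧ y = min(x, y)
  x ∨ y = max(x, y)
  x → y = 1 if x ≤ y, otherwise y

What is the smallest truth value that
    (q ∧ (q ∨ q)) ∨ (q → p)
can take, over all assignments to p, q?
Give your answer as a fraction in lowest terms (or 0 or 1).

1/4

Take p = 0, q = 1/4:
q ∨ q = 1/4 ∨ 1/4 = 1/4
q ∧ (q ∨ q) = 1/4 ∧ 1/4 = 1/4
q → p = 1/4 → 0 = 0
(q ∧ (q ∨ q)) ∨ (q → p) = 1/4 ∨ 0 = 1/4
No assignment yields a value below 1/4, so this is the minimum.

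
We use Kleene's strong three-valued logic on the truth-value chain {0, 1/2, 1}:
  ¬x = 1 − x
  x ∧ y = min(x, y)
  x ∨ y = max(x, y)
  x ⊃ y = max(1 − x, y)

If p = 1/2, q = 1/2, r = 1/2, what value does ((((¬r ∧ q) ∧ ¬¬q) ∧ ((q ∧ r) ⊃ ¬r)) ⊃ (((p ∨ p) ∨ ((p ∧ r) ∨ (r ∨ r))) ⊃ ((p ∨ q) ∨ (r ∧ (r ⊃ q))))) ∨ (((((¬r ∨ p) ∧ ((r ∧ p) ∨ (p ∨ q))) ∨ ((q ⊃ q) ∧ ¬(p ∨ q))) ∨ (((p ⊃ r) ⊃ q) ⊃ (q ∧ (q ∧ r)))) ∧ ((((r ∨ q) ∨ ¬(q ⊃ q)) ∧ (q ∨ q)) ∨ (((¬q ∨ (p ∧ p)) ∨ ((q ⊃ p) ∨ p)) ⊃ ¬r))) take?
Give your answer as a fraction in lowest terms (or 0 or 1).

1/2

¬r = ¬1/2 = 1/2
¬r ∧ q = 1/2 ∧ 1/2 = 1/2
¬q = ¬1/2 = 1/2
¬¬q = ¬1/2 = 1/2
(¬r ∧ q) ∧ ¬¬q = 1/2 ∧ 1/2 = 1/2
q ∧ r = 1/2 ∧ 1/2 = 1/2
¬r = ¬1/2 = 1/2
(q ∧ r) ⊃ ¬r = 1/2 ⊃ 1/2 = 1/2
((¬r ∧ q) ∧ ¬¬q) ∧ ((q ∧ r) ⊃ ¬r) = 1/2 ∧ 1/2 = 1/2
p ∨ p = 1/2 ∨ 1/2 = 1/2
p ∧ r = 1/2 ∧ 1/2 = 1/2
r ∨ r = 1/2 ∨ 1/2 = 1/2
(p ∧ r) ∨ (r ∨ r) = 1/2 ∨ 1/2 = 1/2
(p ∨ p) ∨ ((p ∧ r) ∨ (r ∨ r)) = 1/2 ∨ 1/2 = 1/2
p ∨ q = 1/2 ∨ 1/2 = 1/2
r ⊃ q = 1/2 ⊃ 1/2 = 1/2
r ∧ (r ⊃ q) = 1/2 ∧ 1/2 = 1/2
(p ∨ q) ∨ (r ∧ (r ⊃ q)) = 1/2 ∨ 1/2 = 1/2
((p ∨ p) ∨ ((p ∧ r) ∨ (r ∨ r))) ⊃ ((p ∨ q) ∨ (r ∧ (r ⊃ q))) = 1/2 ⊃ 1/2 = 1/2
(((¬r ∧ q) ∧ ¬¬q) ∧ ((q ∧ r) ⊃ ¬r)) ⊃ (((p ∨ p) ∨ ((p ∧ r) ∨ (r ∨ r))) ⊃ ((p ∨ q) ∨ (r ∧ (r ⊃ q)))) = 1/2 ⊃ 1/2 = 1/2
¬r = ¬1/2 = 1/2
¬r ∨ p = 1/2 ∨ 1/2 = 1/2
r ∧ p = 1/2 ∧ 1/2 = 1/2
p ∨ q = 1/2 ∨ 1/2 = 1/2
(r ∧ p) ∨ (p ∨ q) = 1/2 ∨ 1/2 = 1/2
(¬r ∨ p) ∧ ((r ∧ p) ∨ (p ∨ q)) = 1/2 ∧ 1/2 = 1/2
q ⊃ q = 1/2 ⊃ 1/2 = 1/2
p ∨ q = 1/2 ∨ 1/2 = 1/2
¬(p ∨ q) = ¬1/2 = 1/2
(q ⊃ q) ∧ ¬(p ∨ q) = 1/2 ∧ 1/2 = 1/2
((¬r ∨ p) ∧ ((r ∧ p) ∨ (p ∨ q))) ∨ ((q ⊃ q) ∧ ¬(p ∨ q)) = 1/2 ∨ 1/2 = 1/2
p ⊃ r = 1/2 ⊃ 1/2 = 1/2
(p ⊃ r) ⊃ q = 1/2 ⊃ 1/2 = 1/2
q ∧ r = 1/2 ∧ 1/2 = 1/2
q ∧ (q ∧ r) = 1/2 ∧ 1/2 = 1/2
((p ⊃ r) ⊃ q) ⊃ (q ∧ (q ∧ r)) = 1/2 ⊃ 1/2 = 1/2
(((¬r ∨ p) ∧ ((r ∧ p) ∨ (p ∨ q))) ∨ ((q ⊃ q) ∧ ¬(p ∨ q))) ∨ (((p ⊃ r) ⊃ q) ⊃ (q ∧ (q ∧ r))) = 1/2 ∨ 1/2 = 1/2
r ∨ q = 1/2 ∨ 1/2 = 1/2
q ⊃ q = 1/2 ⊃ 1/2 = 1/2
¬(q ⊃ q) = ¬1/2 = 1/2
(r ∨ q) ∨ ¬(q ⊃ q) = 1/2 ∨ 1/2 = 1/2
q ∨ q = 1/2 ∨ 1/2 = 1/2
((r ∨ q) ∨ ¬(q ⊃ q)) ∧ (q ∨ q) = 1/2 ∧ 1/2 = 1/2
¬q = ¬1/2 = 1/2
p ∧ p = 1/2 ∧ 1/2 = 1/2
¬q ∨ (p ∧ p) = 1/2 ∨ 1/2 = 1/2
q ⊃ p = 1/2 ⊃ 1/2 = 1/2
(q ⊃ p) ∨ p = 1/2 ∨ 1/2 = 1/2
(¬q ∨ (p ∧ p)) ∨ ((q ⊃ p) ∨ p) = 1/2 ∨ 1/2 = 1/2
¬r = ¬1/2 = 1/2
((¬q ∨ (p ∧ p)) ∨ ((q ⊃ p) ∨ p)) ⊃ ¬r = 1/2 ⊃ 1/2 = 1/2
(((r ∨ q) ∨ ¬(q ⊃ q)) ∧ (q ∨ q)) ∨ (((¬q ∨ (p ∧ p)) ∨ ((q ⊃ p) ∨ p)) ⊃ ¬r) = 1/2 ∨ 1/2 = 1/2
((((¬r ∨ p) ∧ ((r ∧ p) ∨ (p ∨ q))) ∨ ((q ⊃ q) ∧ ¬(p ∨ q))) ∨ (((p ⊃ r) ⊃ q) ⊃ (q ∧ (q ∧ r)))) ∧ ((((r ∨ q) ∨ ¬(q ⊃ q)) ∧ (q ∨ q)) ∨ (((¬q ∨ (p ∧ p)) ∨ ((q ⊃ p) ∨ p)) ⊃ ¬r)) = 1/2 ∧ 1/2 = 1/2
((((¬r ∧ q) ∧ ¬¬q) ∧ ((q ∧ r) ⊃ ¬r)) ⊃ (((p ∨ p) ∨ ((p ∧ r) ∨ (r ∨ r))) ⊃ ((p ∨ q) ∨ (r ∧ (r ⊃ q))))) ∨ (((((¬r ∨ p) ∧ ((r ∧ p) ∨ (p ∨ q))) ∨ ((q ⊃ q) ∧ ¬(p ∨ q))) ∨ (((p ⊃ r) ⊃ q) ⊃ (q ∧ (q ∧ r)))) ∧ ((((r ∨ q) ∨ ¬(q ⊃ q)) ∧ (q ∨ q)) ∨ (((¬q ∨ (p ∧ p)) ∨ ((q ⊃ p) ∨ p)) ⊃ ¬r))) = 1/2 ∨ 1/2 = 1/2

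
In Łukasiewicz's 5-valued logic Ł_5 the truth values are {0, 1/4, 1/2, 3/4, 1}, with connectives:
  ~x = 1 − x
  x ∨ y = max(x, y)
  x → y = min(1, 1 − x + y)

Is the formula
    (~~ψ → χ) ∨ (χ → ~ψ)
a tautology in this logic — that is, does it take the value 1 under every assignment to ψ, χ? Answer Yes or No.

No

Counterexample: take ψ = 3/4, χ = 1/2.
~ψ = ~3/4 = 1/4
~~ψ = ~1/4 = 3/4
~~ψ → χ = 3/4 → 1/2 = 3/4
~ψ = ~3/4 = 1/4
χ → ~ψ = 1/2 → 1/4 = 3/4
(~~ψ → χ) ∨ (χ → ~ψ) = 3/4 ∨ 3/4 = 3/4
This gives 3/4 ≠ 1.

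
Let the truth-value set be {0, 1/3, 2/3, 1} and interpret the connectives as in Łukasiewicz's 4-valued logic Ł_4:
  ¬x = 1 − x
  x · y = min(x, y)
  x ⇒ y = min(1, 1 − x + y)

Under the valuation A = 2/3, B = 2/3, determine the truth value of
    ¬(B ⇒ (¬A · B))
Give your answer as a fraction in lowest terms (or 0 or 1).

¬A = ¬2/3 = 1/3
¬A · B = 1/3 · 2/3 = 1/3
B ⇒ (¬A · B) = 2/3 ⇒ 1/3 = 2/3
¬(B ⇒ (¬A · B)) = ¬2/3 = 1/3

1/3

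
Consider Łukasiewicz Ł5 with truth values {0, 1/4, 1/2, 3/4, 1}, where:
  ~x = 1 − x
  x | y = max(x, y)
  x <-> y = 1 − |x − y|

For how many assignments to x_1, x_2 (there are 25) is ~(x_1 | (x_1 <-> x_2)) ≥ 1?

value 1: 1 assignment (counts)
value 3/4: 2 assignments
value 1/2: 4 assignments
value 1/4: 9 assignments
value 0: 9 assignments
So 1 of the 25 assignments meets the threshold.

1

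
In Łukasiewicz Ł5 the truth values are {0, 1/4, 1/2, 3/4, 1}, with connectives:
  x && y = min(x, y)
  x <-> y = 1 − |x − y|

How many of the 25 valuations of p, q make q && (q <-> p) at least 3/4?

5

value 1: 1 assignment (counts)
value 3/4: 4 assignments (counts)
value 1/2: 7 assignments
value 1/4: 7 assignments
value 0: 6 assignments
So 5 of the 25 assignments meet the threshold.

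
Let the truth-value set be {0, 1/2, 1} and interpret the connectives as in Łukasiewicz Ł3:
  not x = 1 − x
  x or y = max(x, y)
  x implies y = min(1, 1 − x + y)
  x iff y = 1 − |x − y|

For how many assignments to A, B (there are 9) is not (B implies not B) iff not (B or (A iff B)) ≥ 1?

2

A = 0, B = 0 ↦ 1  ≥
A = 0, B = 1/2 ↦ 1/2  <
A = 0, B = 1 ↦ 0  <
A = 1/2, B = 0 ↦ 1/2  <
A = 1/2, B = 1/2 ↦ 1  ≥
A = 1/2, B = 1 ↦ 0  <
A = 1, B = 0 ↦ 0  <
A = 1, B = 1/2 ↦ 1/2  <
A = 1, B = 1 ↦ 0  <
So 2 of the 9 assignments meet the threshold.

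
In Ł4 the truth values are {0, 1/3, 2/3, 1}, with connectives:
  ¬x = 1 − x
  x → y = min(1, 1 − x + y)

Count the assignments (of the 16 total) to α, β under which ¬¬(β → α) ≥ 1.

α = 0, β = 0 ↦ 1  ≥
α = 0, β = 1/3 ↦ 2/3  <
α = 0, β = 2/3 ↦ 1/3  <
α = 0, β = 1 ↦ 0  <
α = 1/3, β = 0 ↦ 1  ≥
α = 1/3, β = 1/3 ↦ 1  ≥
α = 1/3, β = 2/3 ↦ 2/3  <
α = 1/3, β = 1 ↦ 1/3  <
α = 2/3, β = 0 ↦ 1  ≥
α = 2/3, β = 1/3 ↦ 1  ≥
α = 2/3, β = 2/3 ↦ 1  ≥
α = 2/3, β = 1 ↦ 2/3  <
α = 1, β = 0 ↦ 1  ≥
α = 1, β = 1/3 ↦ 1  ≥
α = 1, β = 2/3 ↦ 1  ≥
α = 1, β = 1 ↦ 1  ≥
So 10 of the 16 assignments meet the threshold.

10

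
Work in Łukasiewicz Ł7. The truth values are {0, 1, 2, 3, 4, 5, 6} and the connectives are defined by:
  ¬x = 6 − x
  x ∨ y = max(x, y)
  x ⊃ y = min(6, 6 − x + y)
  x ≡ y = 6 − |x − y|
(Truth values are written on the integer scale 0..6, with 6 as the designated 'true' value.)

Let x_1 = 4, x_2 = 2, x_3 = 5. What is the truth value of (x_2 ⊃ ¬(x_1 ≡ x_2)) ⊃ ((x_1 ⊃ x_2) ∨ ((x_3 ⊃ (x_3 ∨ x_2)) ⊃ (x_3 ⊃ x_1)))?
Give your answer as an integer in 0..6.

x_1 ≡ x_2 = 4 ≡ 2 = 4
¬(x_1 ≡ x_2) = ¬4 = 2
x_2 ⊃ ¬(x_1 ≡ x_2) = 2 ⊃ 2 = 6
x_1 ⊃ x_2 = 4 ⊃ 2 = 4
x_3 ∨ x_2 = 5 ∨ 2 = 5
x_3 ⊃ (x_3 ∨ x_2) = 5 ⊃ 5 = 6
x_3 ⊃ x_1 = 5 ⊃ 4 = 5
(x_3 ⊃ (x_3 ∨ x_2)) ⊃ (x_3 ⊃ x_1) = 6 ⊃ 5 = 5
(x_1 ⊃ x_2) ∨ ((x_3 ⊃ (x_3 ∨ x_2)) ⊃ (x_3 ⊃ x_1)) = 4 ∨ 5 = 5
(x_2 ⊃ ¬(x_1 ≡ x_2)) ⊃ ((x_1 ⊃ x_2) ∨ ((x_3 ⊃ (x_3 ∨ x_2)) ⊃ (x_3 ⊃ x_1))) = 6 ⊃ 5 = 5

5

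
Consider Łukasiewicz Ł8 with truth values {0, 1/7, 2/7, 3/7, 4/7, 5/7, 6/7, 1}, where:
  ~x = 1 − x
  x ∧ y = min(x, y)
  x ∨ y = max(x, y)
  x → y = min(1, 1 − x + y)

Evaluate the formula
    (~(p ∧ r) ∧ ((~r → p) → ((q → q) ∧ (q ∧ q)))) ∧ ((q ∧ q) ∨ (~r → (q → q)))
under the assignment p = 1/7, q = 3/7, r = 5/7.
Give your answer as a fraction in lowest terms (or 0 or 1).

4/7

p ∧ r = 1/7 ∧ 5/7 = 1/7
~(p ∧ r) = ~1/7 = 6/7
~r = ~5/7 = 2/7
~r → p = 2/7 → 1/7 = 6/7
q → q = 3/7 → 3/7 = 1
q ∧ q = 3/7 ∧ 3/7 = 3/7
(q → q) ∧ (q ∧ q) = 1 ∧ 3/7 = 3/7
(~r → p) → ((q → q) ∧ (q ∧ q)) = 6/7 → 3/7 = 4/7
~(p ∧ r) ∧ ((~r → p) → ((q → q) ∧ (q ∧ q))) = 6/7 ∧ 4/7 = 4/7
q ∧ q = 3/7 ∧ 3/7 = 3/7
~r = ~5/7 = 2/7
q → q = 3/7 → 3/7 = 1
~r → (q → q) = 2/7 → 1 = 1
(q ∧ q) ∨ (~r → (q → q)) = 3/7 ∨ 1 = 1
(~(p ∧ r) ∧ ((~r → p) → ((q → q) ∧ (q ∧ q)))) ∧ ((q ∧ q) ∨ (~r → (q → q))) = 4/7 ∧ 1 = 4/7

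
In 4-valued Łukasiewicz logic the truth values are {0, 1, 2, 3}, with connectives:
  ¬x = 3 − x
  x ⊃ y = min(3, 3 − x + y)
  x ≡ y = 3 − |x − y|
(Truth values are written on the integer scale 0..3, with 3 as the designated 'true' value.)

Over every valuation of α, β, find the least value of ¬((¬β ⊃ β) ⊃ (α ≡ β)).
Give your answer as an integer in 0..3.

Take α = 0, β = 0:
¬β = ¬0 = 3
¬β ⊃ β = 3 ⊃ 0 = 0
α ≡ β = 0 ≡ 0 = 3
(¬β ⊃ β) ⊃ (α ≡ β) = 0 ⊃ 3 = 3
¬((¬β ⊃ β) ⊃ (α ≡ β)) = ¬3 = 0
No assignment yields a value below 0, so this is the minimum.

0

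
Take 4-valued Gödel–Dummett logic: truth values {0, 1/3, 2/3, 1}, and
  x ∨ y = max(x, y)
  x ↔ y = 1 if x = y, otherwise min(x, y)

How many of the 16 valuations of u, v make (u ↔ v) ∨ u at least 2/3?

10

u = 0, v = 0 ↦ 1  ≥
u = 0, v = 1/3 ↦ 0  <
u = 0, v = 2/3 ↦ 0  <
u = 0, v = 1 ↦ 0  <
u = 1/3, v = 0 ↦ 1/3  <
u = 1/3, v = 1/3 ↦ 1  ≥
u = 1/3, v = 2/3 ↦ 1/3  <
u = 1/3, v = 1 ↦ 1/3  <
u = 2/3, v = 0 ↦ 2/3  ≥
u = 2/3, v = 1/3 ↦ 2/3  ≥
u = 2/3, v = 2/3 ↦ 1  ≥
u = 2/3, v = 1 ↦ 2/3  ≥
u = 1, v = 0 ↦ 1  ≥
u = 1, v = 1/3 ↦ 1  ≥
u = 1, v = 2/3 ↦ 1  ≥
u = 1, v = 1 ↦ 1  ≥
So 10 of the 16 assignments meet the threshold.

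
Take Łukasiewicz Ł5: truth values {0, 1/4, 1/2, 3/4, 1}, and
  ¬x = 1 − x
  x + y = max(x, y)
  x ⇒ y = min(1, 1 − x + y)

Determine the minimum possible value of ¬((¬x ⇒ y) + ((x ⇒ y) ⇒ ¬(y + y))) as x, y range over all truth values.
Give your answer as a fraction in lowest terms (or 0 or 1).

Take x = 0, y = 0:
¬x = ¬0 = 1
¬x ⇒ y = 1 ⇒ 0 = 0
x ⇒ y = 0 ⇒ 0 = 1
y + y = 0 + 0 = 0
¬(y + y) = ¬0 = 1
(x ⇒ y) ⇒ ¬(y + y) = 1 ⇒ 1 = 1
(¬x ⇒ y) + ((x ⇒ y) ⇒ ¬(y + y)) = 0 + 1 = 1
¬((¬x ⇒ y) + ((x ⇒ y) ⇒ ¬(y + y))) = ¬1 = 0
No assignment yields a value below 0, so this is the minimum.

0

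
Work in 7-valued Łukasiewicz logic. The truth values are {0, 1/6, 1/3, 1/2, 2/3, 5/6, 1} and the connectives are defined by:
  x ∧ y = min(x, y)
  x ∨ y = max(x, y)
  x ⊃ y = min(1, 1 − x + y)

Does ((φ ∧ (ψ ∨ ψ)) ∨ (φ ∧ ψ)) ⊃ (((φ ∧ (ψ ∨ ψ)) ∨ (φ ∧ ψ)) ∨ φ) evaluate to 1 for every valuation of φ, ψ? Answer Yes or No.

At φ = 0, ψ = 1/2, for instance:
ψ ∨ ψ = 1/2 ∨ 1/2 = 1/2
φ ∧ (ψ ∨ ψ) = 0 ∧ 1/2 = 0
φ ∧ ψ = 0 ∧ 1/2 = 0
(φ ∧ (ψ ∨ ψ)) ∨ (φ ∧ ψ) = 0 ∨ 0 = 0
((φ ∧ (ψ ∨ ψ)) ∨ (φ ∧ ψ)) ∨ φ = 0 ∨ 0 = 0
((φ ∧ (ψ ∨ ψ)) ∨ (φ ∧ ψ)) ⊃ (((φ ∧ (ψ ∨ ψ)) ∨ (φ ∧ ψ)) ∨ φ) = 0 ⊃ 0 = 1
and checking the remaining 48 assignments likewise gives ≥ 1 in every case.

Yes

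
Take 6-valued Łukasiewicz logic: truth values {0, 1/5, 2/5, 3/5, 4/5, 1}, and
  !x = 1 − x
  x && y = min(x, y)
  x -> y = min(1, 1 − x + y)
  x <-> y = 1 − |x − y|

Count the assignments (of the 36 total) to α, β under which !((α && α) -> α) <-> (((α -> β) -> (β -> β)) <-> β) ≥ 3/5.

value 1: 6 assignments (counts)
value 4/5: 6 assignments (counts)
value 3/5: 6 assignments (counts)
value 2/5: 6 assignments
value 1/5: 6 assignments
value 0: 6 assignments
So 18 of the 36 assignments meet the threshold.

18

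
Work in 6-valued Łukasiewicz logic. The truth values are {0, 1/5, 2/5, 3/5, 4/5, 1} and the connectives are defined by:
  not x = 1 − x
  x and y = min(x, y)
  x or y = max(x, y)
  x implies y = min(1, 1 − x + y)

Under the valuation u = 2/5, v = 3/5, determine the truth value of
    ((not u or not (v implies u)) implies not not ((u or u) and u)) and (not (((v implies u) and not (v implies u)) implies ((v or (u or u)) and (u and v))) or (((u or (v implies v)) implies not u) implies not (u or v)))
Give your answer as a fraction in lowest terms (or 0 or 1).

not u = not 2/5 = 3/5
v implies u = 3/5 implies 2/5 = 4/5
not (v implies u) = not 4/5 = 1/5
not u or not (v implies u) = 3/5 or 1/5 = 3/5
u or u = 2/5 or 2/5 = 2/5
(u or u) and u = 2/5 and 2/5 = 2/5
not ((u or u) and u) = not 2/5 = 3/5
not not ((u or u) and u) = not 3/5 = 2/5
(not u or not (v implies u)) implies not not ((u or u) and u) = 3/5 implies 2/5 = 4/5
v implies u = 3/5 implies 2/5 = 4/5
v implies u = 3/5 implies 2/5 = 4/5
not (v implies u) = not 4/5 = 1/5
(v implies u) and not (v implies u) = 4/5 and 1/5 = 1/5
u or u = 2/5 or 2/5 = 2/5
v or (u or u) = 3/5 or 2/5 = 3/5
u and v = 2/5 and 3/5 = 2/5
(v or (u or u)) and (u and v) = 3/5 and 2/5 = 2/5
((v implies u) and not (v implies u)) implies ((v or (u or u)) and (u and v)) = 1/5 implies 2/5 = 1
not (((v implies u) and not (v implies u)) implies ((v or (u or u)) and (u and v))) = not 1 = 0
v implies v = 3/5 implies 3/5 = 1
u or (v implies v) = 2/5 or 1 = 1
not u = not 2/5 = 3/5
(u or (v implies v)) implies not u = 1 implies 3/5 = 3/5
u or v = 2/5 or 3/5 = 3/5
not (u or v) = not 3/5 = 2/5
((u or (v implies v)) implies not u) implies not (u or v) = 3/5 implies 2/5 = 4/5
not (((v implies u) and not (v implies u)) implies ((v or (u or u)) and (u and v))) or (((u or (v implies v)) implies not u) implies not (u or v)) = 0 or 4/5 = 4/5
((not u or not (v implies u)) implies not not ((u or u) and u)) and (not (((v implies u) and not (v implies u)) implies ((v or (u or u)) and (u and v))) or (((u or (v implies v)) implies not u) implies not (u or v))) = 4/5 and 4/5 = 4/5

4/5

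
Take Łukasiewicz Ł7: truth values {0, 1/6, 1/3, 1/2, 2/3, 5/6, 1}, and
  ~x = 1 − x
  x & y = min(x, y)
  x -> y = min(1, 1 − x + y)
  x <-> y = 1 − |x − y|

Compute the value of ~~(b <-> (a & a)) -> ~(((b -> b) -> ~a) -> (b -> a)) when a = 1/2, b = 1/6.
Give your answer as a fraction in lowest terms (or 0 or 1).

1/3

a & a = 1/2 & 1/2 = 1/2
b <-> (a & a) = 1/6 <-> 1/2 = 2/3
~(b <-> (a & a)) = ~2/3 = 1/3
~~(b <-> (a & a)) = ~1/3 = 2/3
b -> b = 1/6 -> 1/6 = 1
~a = ~1/2 = 1/2
(b -> b) -> ~a = 1 -> 1/2 = 1/2
b -> a = 1/6 -> 1/2 = 1
((b -> b) -> ~a) -> (b -> a) = 1/2 -> 1 = 1
~(((b -> b) -> ~a) -> (b -> a)) = ~1 = 0
~~(b <-> (a & a)) -> ~(((b -> b) -> ~a) -> (b -> a)) = 2/3 -> 0 = 1/3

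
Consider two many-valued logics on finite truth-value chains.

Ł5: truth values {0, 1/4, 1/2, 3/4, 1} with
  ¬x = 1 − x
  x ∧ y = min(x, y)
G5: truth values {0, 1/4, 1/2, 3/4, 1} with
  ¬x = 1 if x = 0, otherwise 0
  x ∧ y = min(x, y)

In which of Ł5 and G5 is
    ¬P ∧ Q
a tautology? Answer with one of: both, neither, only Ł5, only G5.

In Ł5: at P = 0, Q = 0 the value is 0 — not a tautology.
In G5: at P = 0, Q = 0 the value is 0 — not a tautology.

neither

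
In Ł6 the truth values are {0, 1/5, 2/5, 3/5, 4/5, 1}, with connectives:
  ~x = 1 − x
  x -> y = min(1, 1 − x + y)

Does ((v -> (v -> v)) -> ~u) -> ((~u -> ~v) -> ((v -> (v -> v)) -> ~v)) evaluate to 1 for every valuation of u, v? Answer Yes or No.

Yes

At u = 3/5, v = 2/5, for instance:
v -> v = 2/5 -> 2/5 = 1
v -> (v -> v) = 2/5 -> 1 = 1
~u = ~3/5 = 2/5
(v -> (v -> v)) -> ~u = 1 -> 2/5 = 2/5
~v = ~2/5 = 3/5
~u -> ~v = 2/5 -> 3/5 = 1
(v -> (v -> v)) -> ~v = 1 -> 3/5 = 3/5
(~u -> ~v) -> ((v -> (v -> v)) -> ~v) = 1 -> 3/5 = 3/5
((v -> (v -> v)) -> ~u) -> ((~u -> ~v) -> ((v -> (v -> v)) -> ~v)) = 2/5 -> 3/5 = 1
and checking the remaining 35 assignments likewise gives ≥ 1 in every case.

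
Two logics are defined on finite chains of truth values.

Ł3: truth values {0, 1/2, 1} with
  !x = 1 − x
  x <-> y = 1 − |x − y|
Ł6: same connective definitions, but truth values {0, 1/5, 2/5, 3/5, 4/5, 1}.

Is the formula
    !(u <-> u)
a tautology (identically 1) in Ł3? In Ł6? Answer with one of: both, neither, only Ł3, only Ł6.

In Ł3: at u = 0 the value is 0 — not a tautology.
In Ł6: at u = 0 the value is 0 — not a tautology.

neither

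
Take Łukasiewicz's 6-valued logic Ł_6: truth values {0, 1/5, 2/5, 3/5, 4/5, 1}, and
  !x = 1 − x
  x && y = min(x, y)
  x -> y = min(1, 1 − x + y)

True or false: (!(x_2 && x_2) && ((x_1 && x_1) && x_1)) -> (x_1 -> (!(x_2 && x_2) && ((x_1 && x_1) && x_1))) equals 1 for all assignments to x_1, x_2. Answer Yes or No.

At x_1 = 0, x_2 = 1/5, for instance:
x_2 && x_2 = 1/5 && 1/5 = 1/5
!(x_2 && x_2) = !1/5 = 4/5
x_1 && x_1 = 0 && 0 = 0
(x_1 && x_1) && x_1 = 0 && 0 = 0
!(x_2 && x_2) && ((x_1 && x_1) && x_1) = 4/5 && 0 = 0
x_1 -> (!(x_2 && x_2) && ((x_1 && x_1) && x_1)) = 0 -> 0 = 1
(!(x_2 && x_2) && ((x_1 && x_1) && x_1)) -> (x_1 -> (!(x_2 && x_2) && ((x_1 && x_1) && x_1))) = 0 -> 1 = 1
and checking the remaining 35 assignments likewise gives ≥ 1 in every case.

Yes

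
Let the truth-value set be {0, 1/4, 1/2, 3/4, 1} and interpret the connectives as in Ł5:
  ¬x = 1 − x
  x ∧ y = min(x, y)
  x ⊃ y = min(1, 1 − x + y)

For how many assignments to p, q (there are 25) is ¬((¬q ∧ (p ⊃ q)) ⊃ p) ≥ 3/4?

value 1: 1 assignment (counts)
value 3/4: 1 assignment (counts)
value 1/2: 3 assignments
value 1/4: 3 assignments
value 0: 17 assignments
So 2 of the 25 assignments meet the threshold.

2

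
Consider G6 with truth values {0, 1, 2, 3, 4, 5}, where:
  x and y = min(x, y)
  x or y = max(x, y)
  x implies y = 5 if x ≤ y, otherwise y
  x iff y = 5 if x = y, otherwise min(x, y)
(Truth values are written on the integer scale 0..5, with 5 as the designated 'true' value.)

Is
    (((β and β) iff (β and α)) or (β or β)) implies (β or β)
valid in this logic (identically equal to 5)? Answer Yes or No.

No

Counterexample: take α = 0, β = 0.
β and β = 0 and 0 = 0
β and α = 0 and 0 = 0
(β and β) iff (β and α) = 0 iff 0 = 5
β or β = 0 or 0 = 0
((β and β) iff (β and α)) or (β or β) = 5 or 0 = 5
(((β and β) iff (β and α)) or (β or β)) implies (β or β) = 5 implies 0 = 0
This gives 0 ≠ 5.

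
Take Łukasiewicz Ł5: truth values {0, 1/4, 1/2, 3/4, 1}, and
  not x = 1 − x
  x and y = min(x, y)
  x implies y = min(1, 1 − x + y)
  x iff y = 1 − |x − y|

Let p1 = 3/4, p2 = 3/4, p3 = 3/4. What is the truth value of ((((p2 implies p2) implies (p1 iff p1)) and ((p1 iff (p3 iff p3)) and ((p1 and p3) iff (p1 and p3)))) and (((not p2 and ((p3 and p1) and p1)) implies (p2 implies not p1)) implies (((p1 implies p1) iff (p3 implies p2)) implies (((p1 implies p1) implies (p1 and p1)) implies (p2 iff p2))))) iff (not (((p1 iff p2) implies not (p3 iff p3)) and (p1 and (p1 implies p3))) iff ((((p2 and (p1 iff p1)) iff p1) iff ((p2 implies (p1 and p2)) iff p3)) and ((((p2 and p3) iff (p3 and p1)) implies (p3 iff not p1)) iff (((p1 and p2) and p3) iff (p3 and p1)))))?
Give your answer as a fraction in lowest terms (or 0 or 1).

p2 implies p2 = 3/4 implies 3/4 = 1
p1 iff p1 = 3/4 iff 3/4 = 1
(p2 implies p2) implies (p1 iff p1) = 1 implies 1 = 1
p3 iff p3 = 3/4 iff 3/4 = 1
p1 iff (p3 iff p3) = 3/4 iff 1 = 3/4
p1 and p3 = 3/4 and 3/4 = 3/4
p1 and p3 = 3/4 and 3/4 = 3/4
(p1 and p3) iff (p1 and p3) = 3/4 iff 3/4 = 1
(p1 iff (p3 iff p3)) and ((p1 and p3) iff (p1 and p3)) = 3/4 and 1 = 3/4
((p2 implies p2) implies (p1 iff p1)) and ((p1 iff (p3 iff p3)) and ((p1 and p3) iff (p1 and p3))) = 1 and 3/4 = 3/4
not p2 = not 3/4 = 1/4
p3 and p1 = 3/4 and 3/4 = 3/4
(p3 and p1) and p1 = 3/4 and 3/4 = 3/4
not p2 and ((p3 and p1) and p1) = 1/4 and 3/4 = 1/4
not p1 = not 3/4 = 1/4
p2 implies not p1 = 3/4 implies 1/4 = 1/2
(not p2 and ((p3 and p1) and p1)) implies (p2 implies not p1) = 1/4 implies 1/2 = 1
p1 implies p1 = 3/4 implies 3/4 = 1
p3 implies p2 = 3/4 implies 3/4 = 1
(p1 implies p1) iff (p3 implies p2) = 1 iff 1 = 1
p1 implies p1 = 3/4 implies 3/4 = 1
p1 and p1 = 3/4 and 3/4 = 3/4
(p1 implies p1) implies (p1 and p1) = 1 implies 3/4 = 3/4
p2 iff p2 = 3/4 iff 3/4 = 1
((p1 implies p1) implies (p1 and p1)) implies (p2 iff p2) = 3/4 implies 1 = 1
((p1 implies p1) iff (p3 implies p2)) implies (((p1 implies p1) implies (p1 and p1)) implies (p2 iff p2)) = 1 implies 1 = 1
((not p2 and ((p3 and p1) and p1)) implies (p2 implies not p1)) implies (((p1 implies p1) iff (p3 implies p2)) implies (((p1 implies p1) implies (p1 and p1)) implies (p2 iff p2))) = 1 implies 1 = 1
(((p2 implies p2) implies (p1 iff p1)) and ((p1 iff (p3 iff p3)) and ((p1 and p3) iff (p1 and p3)))) and (((not p2 and ((p3 and p1) and p1)) implies (p2 implies not p1)) implies (((p1 implies p1) iff (p3 implies p2)) implies (((p1 implies p1) implies (p1 and p1)) implies (p2 iff p2)))) = 3/4 and 1 = 3/4
p1 iff p2 = 3/4 iff 3/4 = 1
p3 iff p3 = 3/4 iff 3/4 = 1
not (p3 iff p3) = not 1 = 0
(p1 iff p2) implies not (p3 iff p3) = 1 implies 0 = 0
p1 implies p3 = 3/4 implies 3/4 = 1
p1 and (p1 implies p3) = 3/4 and 1 = 3/4
((p1 iff p2) implies not (p3 iff p3)) and (p1 and (p1 implies p3)) = 0 and 3/4 = 0
not (((p1 iff p2) implies not (p3 iff p3)) and (p1 and (p1 implies p3))) = not 0 = 1
p1 iff p1 = 3/4 iff 3/4 = 1
p2 and (p1 iff p1) = 3/4 and 1 = 3/4
(p2 and (p1 iff p1)) iff p1 = 3/4 iff 3/4 = 1
p1 and p2 = 3/4 and 3/4 = 3/4
p2 implies (p1 and p2) = 3/4 implies 3/4 = 1
(p2 implies (p1 and p2)) iff p3 = 1 iff 3/4 = 3/4
((p2 and (p1 iff p1)) iff p1) iff ((p2 implies (p1 and p2)) iff p3) = 1 iff 3/4 = 3/4
p2 and p3 = 3/4 and 3/4 = 3/4
p3 and p1 = 3/4 and 3/4 = 3/4
(p2 and p3) iff (p3 and p1) = 3/4 iff 3/4 = 1
not p1 = not 3/4 = 1/4
p3 iff not p1 = 3/4 iff 1/4 = 1/2
((p2 and p3) iff (p3 and p1)) implies (p3 iff not p1) = 1 implies 1/2 = 1/2
p1 and p2 = 3/4 and 3/4 = 3/4
(p1 and p2) and p3 = 3/4 and 3/4 = 3/4
p3 and p1 = 3/4 and 3/4 = 3/4
((p1 and p2) and p3) iff (p3 and p1) = 3/4 iff 3/4 = 1
(((p2 and p3) iff (p3 and p1)) implies (p3 iff not p1)) iff (((p1 and p2) and p3) iff (p3 and p1)) = 1/2 iff 1 = 1/2
(((p2 and (p1 iff p1)) iff p1) iff ((p2 implies (p1 and p2)) iff p3)) and ((((p2 and p3) iff (p3 and p1)) implies (p3 iff not p1)) iff (((p1 and p2) and p3) iff (p3 and p1))) = 3/4 and 1/2 = 1/2
not (((p1 iff p2) implies not (p3 iff p3)) and (p1 and (p1 implies p3))) iff ((((p2 and (p1 iff p1)) iff p1) iff ((p2 implies (p1 and p2)) iff p3)) and ((((p2 and p3) iff (p3 and p1)) implies (p3 iff not p1)) iff (((p1 and p2) and p3) iff (p3 and p1)))) = 1 iff 1/2 = 1/2
((((p2 implies p2) implies (p1 iff p1)) and ((p1 iff (p3 iff p3)) and ((p1 and p3) iff (p1 and p3)))) and (((not p2 and ((p3 and p1) and p1)) implies (p2 implies not p1)) implies (((p1 implies p1) iff (p3 implies p2)) implies (((p1 implies p1) implies (p1 and p1)) implies (p2 iff p2))))) iff (not (((p1 iff p2) implies not (p3 iff p3)) and (p1 and (p1 implies p3))) iff ((((p2 and (p1 iff p1)) iff p1) iff ((p2 implies (p1 and p2)) iff p3)) and ((((p2 and p3) iff (p3 and p1)) implies (p3 iff not p1)) iff (((p1 and p2) and p3) iff (p3 and p1))))) = 3/4 iff 1/2 = 3/4

3/4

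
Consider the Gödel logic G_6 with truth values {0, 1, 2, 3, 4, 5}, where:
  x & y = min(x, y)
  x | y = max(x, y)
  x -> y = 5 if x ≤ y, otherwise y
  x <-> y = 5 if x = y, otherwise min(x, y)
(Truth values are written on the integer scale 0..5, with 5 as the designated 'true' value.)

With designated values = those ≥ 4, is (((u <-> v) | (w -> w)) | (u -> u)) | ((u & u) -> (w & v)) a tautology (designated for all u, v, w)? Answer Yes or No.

Yes

At u = 2, v = 4, w = 3, for instance:
u <-> v = 2 <-> 4 = 2
w -> w = 3 -> 3 = 5
(u <-> v) | (w -> w) = 2 | 5 = 5
u -> u = 2 -> 2 = 5
((u <-> v) | (w -> w)) | (u -> u) = 5 | 5 = 5
u & u = 2 & 2 = 2
w & v = 3 & 4 = 3
(u & u) -> (w & v) = 2 -> 3 = 5
(((u <-> v) | (w -> w)) | (u -> u)) | ((u & u) -> (w & v)) = 5 | 5 = 5
and checking the remaining 215 assignments likewise gives ≥ 4 in every case.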